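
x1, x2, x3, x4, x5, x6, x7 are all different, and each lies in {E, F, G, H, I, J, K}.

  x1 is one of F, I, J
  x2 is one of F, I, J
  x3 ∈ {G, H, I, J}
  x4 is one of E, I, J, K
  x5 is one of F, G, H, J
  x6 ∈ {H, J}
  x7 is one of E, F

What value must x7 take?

E

Among the 7 variables, K fits only x4 (and all 7 values in {E, F, G, H, I, J, K} must be used), so x4 = K.
The 6 still-open variables draw from only 6 values {E, F, G, H, I, J}, so each is used; only x7 can be E, hence x7 = E.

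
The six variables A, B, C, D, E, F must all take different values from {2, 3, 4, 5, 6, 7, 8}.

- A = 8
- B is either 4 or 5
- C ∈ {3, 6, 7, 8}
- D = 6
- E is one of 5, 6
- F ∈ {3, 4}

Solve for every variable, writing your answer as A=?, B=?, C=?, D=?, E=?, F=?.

A's domain is down to {8}, so A = 8. Eliminate 8 elsewhere: C.
That leaves D = 6. So C, E can't be 6.
E must be 5 (only option left). So B can't be 5.
B's domain is down to {4}, so B = 4. Strike 4 from F.
F has just one choice, so F = 3. So C can't be 3.
C has just one choice, so C = 7.

A=8, B=4, C=7, D=6, E=5, F=3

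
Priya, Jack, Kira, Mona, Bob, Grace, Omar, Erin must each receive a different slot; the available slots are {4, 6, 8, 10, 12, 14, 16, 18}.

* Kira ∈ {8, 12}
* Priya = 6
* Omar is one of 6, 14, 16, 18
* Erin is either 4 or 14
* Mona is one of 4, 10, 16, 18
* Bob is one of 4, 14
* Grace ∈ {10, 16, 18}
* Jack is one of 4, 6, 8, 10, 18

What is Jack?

Priya's domain is down to {6}, so Priya = 6. Remove 6 from Jack, Omar.
The 7 still-open variables together cover exactly {4, 8, 10, 12, 14, 16, 18} — 7 values for 7 variables — and 12 appears only in Kira's list, so Kira = 12.
The 6 still-open variables together cover exactly {4, 8, 10, 14, 16, 18} — 6 values for 6 variables — and 8 appears only in Jack's list, so Jack = 8.

8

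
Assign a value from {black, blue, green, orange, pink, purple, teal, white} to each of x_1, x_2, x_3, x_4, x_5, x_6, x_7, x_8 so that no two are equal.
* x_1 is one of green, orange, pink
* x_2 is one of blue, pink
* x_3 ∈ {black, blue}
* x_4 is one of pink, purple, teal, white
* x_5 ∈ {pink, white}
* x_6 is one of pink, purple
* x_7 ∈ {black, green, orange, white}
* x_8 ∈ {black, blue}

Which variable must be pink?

x_2

The 8 variables draw from only 8 values {black, blue, green, orange, pink, purple, teal, white}, so each is used; only x_4 can be teal, hence x_4 = teal.
The 7 still-open variables together cover exactly {black, blue, green, orange, pink, purple, white} — 7 values for 7 variables — and purple appears only in x_6's list, so x_6 = purple.
x_3 and x_8 share exactly the 2 values {black, blue}; by pigeonhole those values go to them, so strike black, blue from x_2, x_7.
So pink goes to x_2.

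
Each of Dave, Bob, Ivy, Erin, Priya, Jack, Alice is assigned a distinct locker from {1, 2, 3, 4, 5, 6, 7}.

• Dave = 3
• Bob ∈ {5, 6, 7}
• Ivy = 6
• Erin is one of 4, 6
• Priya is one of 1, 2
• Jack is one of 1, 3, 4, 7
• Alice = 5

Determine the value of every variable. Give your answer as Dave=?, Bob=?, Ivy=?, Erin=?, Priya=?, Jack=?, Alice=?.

Dave has just one choice, so Dave = 3. Eliminate 3 elsewhere: Jack.
Ivy must be 6 (only option left). Eliminate 6 elsewhere: Bob, Erin.
Erin has just one choice, so Erin = 4. Remove 4 from Jack.
Alice must be 5 (only option left). Strike 5 from Bob.
Bob must be 7 (only option left). Eliminate 7 elsewhere: Jack.
That leaves Jack = 1. So Priya can't be 1.
Priya's domain is down to {2}, so Priya = 2.

Dave=3, Bob=7, Ivy=6, Erin=4, Priya=2, Jack=1, Alice=5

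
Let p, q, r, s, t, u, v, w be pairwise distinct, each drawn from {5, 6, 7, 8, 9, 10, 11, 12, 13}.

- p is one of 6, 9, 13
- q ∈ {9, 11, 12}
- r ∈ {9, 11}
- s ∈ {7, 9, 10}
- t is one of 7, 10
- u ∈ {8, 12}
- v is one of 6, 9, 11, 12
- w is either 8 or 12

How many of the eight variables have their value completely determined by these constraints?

The 8 variables together cover exactly {6, 7, 8, 9, 10, 11, 12, 13} — 8 values for 8 variables — and 13 appears only in p's list, so p = 13.
The 7 still-open variables draw from only 7 values {6, 7, 8, 9, 10, 11, 12}, so each is used; only v can be 6, hence v = 6.
The 2 variables u and w are confined to {8, 12}, which locks those values in; drop them from q.
The 2 variables q and r are confined to {9, 11}, which locks those values in; drop them from s.
Determined: p=13, v=6. The other variables each still have more than one consistent value. That makes 2.

2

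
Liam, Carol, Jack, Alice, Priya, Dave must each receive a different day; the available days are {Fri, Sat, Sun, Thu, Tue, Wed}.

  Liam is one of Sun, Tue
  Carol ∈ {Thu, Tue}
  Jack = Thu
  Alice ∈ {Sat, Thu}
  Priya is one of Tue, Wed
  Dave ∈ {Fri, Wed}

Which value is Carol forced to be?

Jack must be Thu (only option left). So Carol, Alice can't be Thu.
So Carol = Tue.

Tue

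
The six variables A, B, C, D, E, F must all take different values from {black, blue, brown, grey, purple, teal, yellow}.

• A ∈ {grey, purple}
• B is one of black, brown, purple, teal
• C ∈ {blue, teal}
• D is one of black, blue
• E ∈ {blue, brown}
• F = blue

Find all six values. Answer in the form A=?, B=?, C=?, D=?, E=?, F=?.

A=grey, B=purple, C=teal, D=black, E=brown, F=blue

F's domain is down to {blue}, so F = blue. Eliminate blue elsewhere: C, D, E.
C has just one choice, so C = teal. So B can't be teal.
D has just one choice, so D = black. Strike black from B.
That leaves E = brown. Remove brown from B.
That leaves B = purple. Strike purple from A.
A must be grey (only option left).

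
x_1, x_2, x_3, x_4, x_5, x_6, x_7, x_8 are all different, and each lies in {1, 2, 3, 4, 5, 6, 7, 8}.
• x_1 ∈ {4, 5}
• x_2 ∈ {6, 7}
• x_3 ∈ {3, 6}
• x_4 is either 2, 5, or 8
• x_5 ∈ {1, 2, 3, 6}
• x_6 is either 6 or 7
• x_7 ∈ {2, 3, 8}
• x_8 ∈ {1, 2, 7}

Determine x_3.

Among the 8 variables, 4 fits only x_1 (and all 8 values in {1, 2, 3, 4, 5, 6, 7, 8} must be used), so x_1 = 4.
The 7 still-open variables together cover exactly {1, 2, 3, 5, 6, 7, 8} — 7 values for 7 variables — and 5 appears only in x_4's list, so x_4 = 5.
The 6 still-open variables together cover exactly {1, 2, 3, 6, 7, 8} — 6 values for 6 variables — and 8 appears only in x_7's list, so x_7 = 8.
x_2 and x_6 share exactly the 2 values {6, 7}; by pigeonhole those values go to them, so strike 6, 7 from x_3, x_5, x_8.
So x_3 = 3.

3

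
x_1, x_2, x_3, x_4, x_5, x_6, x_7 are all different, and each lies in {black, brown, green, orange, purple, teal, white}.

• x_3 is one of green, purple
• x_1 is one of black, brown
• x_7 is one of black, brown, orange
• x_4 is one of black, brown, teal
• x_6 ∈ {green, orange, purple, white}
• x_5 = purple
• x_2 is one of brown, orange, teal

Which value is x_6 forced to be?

white

x_5 has just one choice, so x_5 = purple. Strike purple from x_3, x_6.
x_3 has just one choice, so x_3 = green. So x_6 can't be green.
The 5 still-open variables together cover exactly {black, brown, orange, teal, white} — 5 values for 5 variables — and white appears only in x_6's list, so x_6 = white.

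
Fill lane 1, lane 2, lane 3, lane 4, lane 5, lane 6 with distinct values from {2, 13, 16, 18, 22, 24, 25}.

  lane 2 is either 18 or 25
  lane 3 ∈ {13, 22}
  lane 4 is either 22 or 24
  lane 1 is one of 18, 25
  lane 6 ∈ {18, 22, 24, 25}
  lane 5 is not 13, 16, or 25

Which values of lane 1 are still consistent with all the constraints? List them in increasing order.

18, 25

The 6 variables together cover exactly {2, 13, 18, 22, 24, 25} — 6 values for 6 variables — and 2 appears only in lane 5's list, so lane 5 = 2.
Among the 5 still-open variables, 13 fits only lane 3 (and all 5 values in {13, 18, 22, 24, 25} must be used), so lane 3 = 13.
The 2 variables lane 1 and lane 2 are confined to {18, 25}, which locks those values in; drop them from lane 6.
No further eliminations apply; lane 1 can still be any of 18, 25.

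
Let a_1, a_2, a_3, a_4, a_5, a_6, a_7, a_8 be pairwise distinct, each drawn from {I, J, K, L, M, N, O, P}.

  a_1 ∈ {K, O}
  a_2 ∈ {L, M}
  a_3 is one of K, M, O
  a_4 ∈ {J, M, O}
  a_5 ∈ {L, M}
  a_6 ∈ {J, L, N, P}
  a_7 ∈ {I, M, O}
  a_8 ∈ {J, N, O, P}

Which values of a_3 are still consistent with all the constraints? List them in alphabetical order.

K, O

The 8 variables together cover exactly {I, J, K, L, M, N, O, P} — 8 values for 8 variables — and I appears only in a_7's list, so a_7 = I.
a_2 and a_5 share exactly the 2 values {L, M}; by pigeonhole those values go to them, so strike L, M from a_3, a_4, a_6.
a_1 and a_3 between them cover only {K, O} — a naked pair. Remove those values from a_4, a_8.
a_4's domain is down to {J}, so a_4 = J. So a_6, a_8 can't be J.
No further eliminations apply; a_3 can still be any of K, O.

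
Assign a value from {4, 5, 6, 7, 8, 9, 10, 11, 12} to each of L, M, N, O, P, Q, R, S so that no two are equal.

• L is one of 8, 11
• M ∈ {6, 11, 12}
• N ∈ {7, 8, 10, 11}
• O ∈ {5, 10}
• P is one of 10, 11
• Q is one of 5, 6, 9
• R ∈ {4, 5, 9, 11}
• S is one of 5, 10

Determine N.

7

O and S between them cover only {5, 10} — a naked pair. Remove those values from N, P, Q, R.
P's domain is down to {11}, so P = 11. So L, M, N, R can't be 11.
L must be 8 (only option left). Remove 8 from N.
So N = 7.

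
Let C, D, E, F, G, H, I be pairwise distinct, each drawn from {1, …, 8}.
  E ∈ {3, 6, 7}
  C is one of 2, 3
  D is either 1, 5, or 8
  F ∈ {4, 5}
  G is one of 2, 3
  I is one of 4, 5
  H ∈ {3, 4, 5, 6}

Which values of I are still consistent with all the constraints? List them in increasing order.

C and G between them cover only {2, 3} — a naked pair. Remove those values from E, H.
F and I between them cover only {4, 5} — a naked pair. Remove those values from D, H.
H's domain is down to {6}, so H = 6. Strike 6 from E.
E's domain is down to {7}, so E = 7.
No further eliminations apply; I can still be any of 4, 5.

4, 5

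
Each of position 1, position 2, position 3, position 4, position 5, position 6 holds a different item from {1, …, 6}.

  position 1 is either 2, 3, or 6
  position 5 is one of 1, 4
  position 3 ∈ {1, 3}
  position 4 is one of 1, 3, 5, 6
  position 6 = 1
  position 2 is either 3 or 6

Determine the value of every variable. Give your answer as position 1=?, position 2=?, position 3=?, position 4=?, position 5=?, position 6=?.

position 1=2, position 2=6, position 3=3, position 4=5, position 5=4, position 6=1

position 6 has just one choice, so position 6 = 1. Remove 1 from position 3, position 4, position 5.
position 3 must be 3 (only option left). Strike 3 from position 1, position 2, position 4.
position 5's domain is down to {4}, so position 5 = 4.
That leaves position 2 = 6. Eliminate 6 elsewhere: position 1, position 4.
position 4 has just one choice, so position 4 = 5.
position 1's domain is down to {2}, so position 1 = 2.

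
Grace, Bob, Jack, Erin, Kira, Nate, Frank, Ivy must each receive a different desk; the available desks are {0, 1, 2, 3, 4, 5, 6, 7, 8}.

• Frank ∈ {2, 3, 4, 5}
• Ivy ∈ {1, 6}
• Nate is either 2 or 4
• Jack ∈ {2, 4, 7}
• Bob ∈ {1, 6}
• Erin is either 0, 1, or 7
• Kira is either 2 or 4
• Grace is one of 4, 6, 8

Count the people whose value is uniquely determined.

Bob and Ivy between them cover only {1, 6} — a naked pair. Remove those values from Grace, Erin.
The 2 variables Kira and Nate are confined to {2, 4}, which locks those values in; drop them from Grace, Jack, Frank.
That leaves Grace = 8.
Jack has just one choice, so Jack = 7. Strike 7 from Erin.
Erin's domain is down to {0}, so Erin = 0.
Determined: Grace=8, Jack=7, Erin=0. The other people each still have more than one consistent value. That makes 3.

3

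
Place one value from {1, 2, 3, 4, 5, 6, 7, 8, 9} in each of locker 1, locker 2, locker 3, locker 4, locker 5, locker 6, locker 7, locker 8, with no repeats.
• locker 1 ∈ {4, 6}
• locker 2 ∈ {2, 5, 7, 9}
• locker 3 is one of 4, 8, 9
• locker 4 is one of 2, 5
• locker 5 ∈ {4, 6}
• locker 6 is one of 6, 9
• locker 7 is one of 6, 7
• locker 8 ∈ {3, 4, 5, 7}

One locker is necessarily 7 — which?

locker 7

The 8 variables together cover exactly {2, 3, 4, 5, 6, 7, 8, 9} — 8 values for 8 variables — and 3 appears only in locker 8's list, so locker 8 = 3.
The 7 still-open variables draw from only 7 values {2, 4, 5, 6, 7, 8, 9}, so each is used; only locker 3 can be 8, hence locker 3 = 8.
locker 1 and locker 5 share exactly the 2 values {4, 6}; by pigeonhole those values go to them, so strike 4, 6 from locker 6, locker 7.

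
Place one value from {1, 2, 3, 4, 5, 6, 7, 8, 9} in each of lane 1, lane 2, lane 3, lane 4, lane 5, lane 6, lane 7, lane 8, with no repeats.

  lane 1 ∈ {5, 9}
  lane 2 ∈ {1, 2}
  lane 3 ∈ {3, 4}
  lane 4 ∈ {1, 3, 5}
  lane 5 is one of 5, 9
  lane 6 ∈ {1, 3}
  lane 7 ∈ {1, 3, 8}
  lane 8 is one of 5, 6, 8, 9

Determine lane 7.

The 8 variables together cover exactly {1, 2, 3, 4, 5, 6, 8, 9} — 8 values for 8 variables — and 2 appears only in lane 2's list, so lane 2 = 2.
Among the 7 still-open variables, 4 fits only lane 3 (and all 7 values in {1, 3, 4, 5, 6, 8, 9} must be used), so lane 3 = 4.
Among the 6 still-open variables, 6 fits only lane 8 (and all 6 values in {1, 3, 5, 6, 8, 9} must be used), so lane 8 = 6.
Among the 5 still-open variables, 8 fits only lane 7 (and all 5 values in {1, 3, 5, 8, 9} must be used), so lane 7 = 8.

8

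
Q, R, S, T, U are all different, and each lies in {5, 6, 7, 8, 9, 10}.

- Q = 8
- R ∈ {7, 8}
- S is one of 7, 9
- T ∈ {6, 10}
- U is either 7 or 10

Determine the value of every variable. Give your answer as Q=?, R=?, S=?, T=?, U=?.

Q must be 8 (only option left). Eliminate 8 elsewhere: R.
R must be 7 (only option left). Remove 7 from S, U.
That leaves S = 9.
U must be 10 (only option left). Eliminate 10 elsewhere: T.
T must be 6 (only option left).

Q=8, R=7, S=9, T=6, U=10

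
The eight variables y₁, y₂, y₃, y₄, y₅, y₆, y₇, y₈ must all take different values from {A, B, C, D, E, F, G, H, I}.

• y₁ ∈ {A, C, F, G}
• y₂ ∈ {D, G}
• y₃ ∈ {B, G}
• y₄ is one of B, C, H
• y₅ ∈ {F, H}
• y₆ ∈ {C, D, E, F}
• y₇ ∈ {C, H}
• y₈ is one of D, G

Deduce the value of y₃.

B

Among the 8 variables, A fits only y₁ (and all 8 values in {A, B, C, D, E, F, G, H} must be used), so y₁ = A.
The 7 still-open variables draw from only 7 values {B, C, D, E, F, G, H}, so each is used; only y₆ can be E, hence y₆ = E.
The 6 still-open variables draw from only 6 values {B, C, D, F, G, H}, so each is used; only y₅ can be F, hence y₅ = F.
The 2 variables y₂ and y₈ are confined to {D, G}, which locks those values in; drop them from y₃.
So y₃ = B.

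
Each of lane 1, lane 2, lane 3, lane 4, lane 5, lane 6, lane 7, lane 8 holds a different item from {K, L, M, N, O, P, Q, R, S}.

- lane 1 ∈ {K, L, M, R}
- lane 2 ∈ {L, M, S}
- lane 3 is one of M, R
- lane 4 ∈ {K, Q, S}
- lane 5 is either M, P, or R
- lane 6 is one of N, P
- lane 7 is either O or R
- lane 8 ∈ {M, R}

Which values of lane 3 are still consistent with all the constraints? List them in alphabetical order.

The 2 variables lane 3 and lane 8 are confined to {M, R}, which locks those values in; drop them from lane 1, lane 2, lane 5, lane 7.
lane 5 has just one choice, so lane 5 = P. Eliminate P elsewhere: lane 6.
lane 6's domain is down to {N}, so lane 6 = N.
lane 7 must be O (only option left).
No further eliminations apply; lane 3 can still be any of M, R.

M, R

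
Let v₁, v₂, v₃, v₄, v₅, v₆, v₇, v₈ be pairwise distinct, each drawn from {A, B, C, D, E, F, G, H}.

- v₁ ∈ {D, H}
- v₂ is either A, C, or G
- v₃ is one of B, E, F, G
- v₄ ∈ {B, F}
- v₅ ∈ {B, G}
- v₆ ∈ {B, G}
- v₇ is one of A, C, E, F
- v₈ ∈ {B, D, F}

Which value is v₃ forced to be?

E

Among the 8 variables, H fits only v₁ (and all 8 values in {A, B, C, D, E, F, G, H} must be used), so v₁ = H.
The 7 still-open variables draw from only 7 values {A, B, C, D, E, F, G}, so each is used; only v₈ can be D, hence v₈ = D.
v₅ and v₆ share exactly the 2 values {B, G}; by pigeonhole those values go to them, so strike B, G from v₂, v₃, v₄.
v₄'s domain is down to {F}, so v₄ = F. Remove F from v₃, v₇.
So v₃ = E.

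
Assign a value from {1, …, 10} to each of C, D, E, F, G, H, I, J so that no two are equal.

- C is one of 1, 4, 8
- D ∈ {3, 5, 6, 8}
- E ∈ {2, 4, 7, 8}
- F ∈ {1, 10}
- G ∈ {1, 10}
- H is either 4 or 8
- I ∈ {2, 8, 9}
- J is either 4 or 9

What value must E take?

The 2 variables F and G are confined to {1, 10}, which locks those values in; drop them from C.
C and H between them cover only {4, 8} — a naked pair. Remove those values from D, E, I, J.
J has just one choice, so J = 9. Remove 9 from I.
I's domain is down to {2}, so I = 2. Eliminate 2 elsewhere: E.
So E = 7.

7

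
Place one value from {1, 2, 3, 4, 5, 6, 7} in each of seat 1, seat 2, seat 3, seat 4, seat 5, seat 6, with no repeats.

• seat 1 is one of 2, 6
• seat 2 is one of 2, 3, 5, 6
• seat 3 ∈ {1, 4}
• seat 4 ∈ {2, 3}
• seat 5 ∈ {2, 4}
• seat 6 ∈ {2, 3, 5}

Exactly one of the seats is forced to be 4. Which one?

The 6 variables together cover exactly {1, 2, 3, 4, 5, 6} — 6 values for 6 variables — and 1 appears only in seat 3's list, so seat 3 = 1.
Among the 5 still-open variables, 4 fits only seat 5 (and all 5 values in {2, 3, 4, 5, 6} must be used), so seat 5 = 4.

seat 5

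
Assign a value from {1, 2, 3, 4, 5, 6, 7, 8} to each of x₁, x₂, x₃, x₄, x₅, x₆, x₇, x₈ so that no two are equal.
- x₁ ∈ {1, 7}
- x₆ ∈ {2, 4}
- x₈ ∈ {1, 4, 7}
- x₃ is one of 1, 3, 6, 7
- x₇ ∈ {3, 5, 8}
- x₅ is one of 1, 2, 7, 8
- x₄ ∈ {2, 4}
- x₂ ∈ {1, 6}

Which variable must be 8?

x₅

Among the 8 variables, 5 fits only x₇ (and all 8 values in {1, 2, 3, 4, 5, 6, 7, 8} must be used), so x₇ = 5.
The 7 still-open variables draw from only 7 values {1, 2, 3, 4, 6, 7, 8}, so each is used; only x₃ can be 3, hence x₃ = 3.
Among the 6 still-open variables, 6 fits only x₂ (and all 6 values in {1, 2, 4, 6, 7, 8} must be used), so x₂ = 6.
The 5 still-open variables together cover exactly {1, 2, 4, 7, 8} — 5 values for 5 variables — and 8 appears only in x₅'s list, so x₅ = 8.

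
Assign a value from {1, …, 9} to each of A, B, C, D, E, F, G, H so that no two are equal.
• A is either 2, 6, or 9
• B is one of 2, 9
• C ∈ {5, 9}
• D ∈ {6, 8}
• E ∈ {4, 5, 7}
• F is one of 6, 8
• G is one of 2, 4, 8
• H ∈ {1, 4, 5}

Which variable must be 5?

C

The 8 variables draw from only 8 values {1, 2, 4, 5, 6, 7, 8, 9}, so each is used; only H can be 1, hence H = 1.
Among the 7 still-open variables, 7 fits only E (and all 7 values in {2, 4, 5, 6, 7, 8, 9} must be used), so E = 7.
The 6 still-open variables together cover exactly {2, 4, 5, 6, 8, 9} — 6 values for 6 variables — and 4 appears only in G's list, so G = 4.
The 5 still-open variables together cover exactly {2, 5, 6, 8, 9} — 5 values for 5 variables — and 5 appears only in C's list, so C = 5.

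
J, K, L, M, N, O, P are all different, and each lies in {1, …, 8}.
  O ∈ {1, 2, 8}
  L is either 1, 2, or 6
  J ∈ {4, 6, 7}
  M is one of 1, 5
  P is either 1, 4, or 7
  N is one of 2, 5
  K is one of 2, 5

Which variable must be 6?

L

The 7 variables draw from only 7 values {1, 2, 4, 5, 6, 7, 8}, so each is used; only O can be 8, hence O = 8.
The 2 variables K and N are confined to {2, 5}, which locks those values in; drop them from L, M.
That leaves M = 1. Remove 1 from L, P.
So 6 goes to L.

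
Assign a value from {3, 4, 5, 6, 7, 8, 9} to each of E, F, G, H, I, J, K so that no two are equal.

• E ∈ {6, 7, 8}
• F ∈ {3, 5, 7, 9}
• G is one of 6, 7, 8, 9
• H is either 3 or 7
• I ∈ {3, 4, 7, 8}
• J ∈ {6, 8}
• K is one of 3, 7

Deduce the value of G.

Among the 7 variables, 4 fits only I (and all 7 values in {3, 4, 5, 6, 7, 8, 9} must be used), so I = 4.
The 6 still-open variables draw from only 6 values {3, 5, 6, 7, 8, 9}, so each is used; only F can be 5, hence F = 5.
Among the 5 still-open variables, 9 fits only G (and all 5 values in {3, 6, 7, 8, 9} must be used), so G = 9.

9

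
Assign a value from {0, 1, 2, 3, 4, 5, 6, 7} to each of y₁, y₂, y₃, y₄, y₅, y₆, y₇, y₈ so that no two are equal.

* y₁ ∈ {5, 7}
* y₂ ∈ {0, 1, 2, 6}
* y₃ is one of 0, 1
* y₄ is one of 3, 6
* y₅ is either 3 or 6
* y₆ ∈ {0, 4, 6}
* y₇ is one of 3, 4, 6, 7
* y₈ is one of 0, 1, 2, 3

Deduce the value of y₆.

Among the 8 variables, 5 fits only y₁ (and all 8 values in {0, 1, 2, 3, 4, 5, 6, 7} must be used), so y₁ = 5.
The 7 still-open variables together cover exactly {0, 1, 2, 3, 4, 6, 7} — 7 values for 7 variables — and 7 appears only in y₇'s list, so y₇ = 7.
The 6 still-open variables together cover exactly {0, 1, 2, 3, 4, 6} — 6 values for 6 variables — and 4 appears only in y₆'s list, so y₆ = 4.

4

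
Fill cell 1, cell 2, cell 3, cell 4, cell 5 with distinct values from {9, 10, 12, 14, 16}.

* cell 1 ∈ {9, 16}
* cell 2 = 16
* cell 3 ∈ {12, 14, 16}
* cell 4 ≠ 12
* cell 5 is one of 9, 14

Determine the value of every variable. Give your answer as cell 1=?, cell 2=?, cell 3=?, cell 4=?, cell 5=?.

cell 1=9, cell 2=16, cell 3=12, cell 4=10, cell 5=14

cell 2's domain is down to {16}, so cell 2 = 16. So cell 1, cell 3, cell 4 can't be 16.
cell 1 has just one choice, so cell 1 = 9. Strike 9 from cell 4, cell 5.
cell 5's domain is down to {14}, so cell 5 = 14. Eliminate 14 elsewhere: cell 3, cell 4.
That leaves cell 3 = 12.
cell 4 has just one choice, so cell 4 = 10.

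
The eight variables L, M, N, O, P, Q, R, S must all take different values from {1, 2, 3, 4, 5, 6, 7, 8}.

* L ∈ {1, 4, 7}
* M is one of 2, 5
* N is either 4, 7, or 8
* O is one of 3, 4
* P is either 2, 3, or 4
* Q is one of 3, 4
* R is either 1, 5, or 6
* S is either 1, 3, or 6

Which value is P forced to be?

The 8 variables draw from only 8 values {1, 2, 3, 4, 5, 6, 7, 8}, so each is used; only N can be 8, hence N = 8.
The 7 still-open variables together cover exactly {1, 2, 3, 4, 5, 6, 7} — 7 values for 7 variables — and 7 appears only in L's list, so L = 7.
O and Q between them cover only {3, 4} — a naked pair. Remove those values from P, S.
So P = 2.

2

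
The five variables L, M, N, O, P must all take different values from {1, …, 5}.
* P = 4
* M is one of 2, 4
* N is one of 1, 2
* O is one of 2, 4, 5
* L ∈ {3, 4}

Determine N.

1

P has just one choice, so P = 4. So L, M, O can't be 4.
L must be 3 (only option left).
M's domain is down to {2}, so M = 2. So N, O can't be 2.
So N = 1.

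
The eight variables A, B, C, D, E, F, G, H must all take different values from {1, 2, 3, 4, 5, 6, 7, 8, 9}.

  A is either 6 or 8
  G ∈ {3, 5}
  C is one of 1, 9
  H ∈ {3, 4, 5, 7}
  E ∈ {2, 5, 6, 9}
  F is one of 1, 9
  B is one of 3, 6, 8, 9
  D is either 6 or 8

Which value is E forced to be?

2

The 2 variables A and D are confined to {6, 8}, which locks those values in; drop them from B, E.
C and F between them cover only {1, 9} — a naked pair. Remove those values from B, E.
B has just one choice, so B = 3. So G, H can't be 3.
G must be 5 (only option left). Strike 5 from E, H.
So E = 2.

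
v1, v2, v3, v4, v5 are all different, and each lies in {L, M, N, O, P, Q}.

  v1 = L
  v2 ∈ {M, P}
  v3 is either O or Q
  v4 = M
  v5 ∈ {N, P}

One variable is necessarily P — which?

v2

v1 has just one choice, so v1 = L.
v4's domain is down to {M}, so v4 = M. Eliminate M elsewhere: v2.
So P goes to v2.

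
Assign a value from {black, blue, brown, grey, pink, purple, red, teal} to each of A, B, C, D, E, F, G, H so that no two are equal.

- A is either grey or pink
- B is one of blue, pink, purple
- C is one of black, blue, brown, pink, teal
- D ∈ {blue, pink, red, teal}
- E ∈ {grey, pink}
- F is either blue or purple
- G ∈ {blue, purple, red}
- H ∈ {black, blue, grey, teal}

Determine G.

Among the 8 variables, brown fits only C (and all 8 values in {black, blue, brown, grey, pink, purple, red, teal} must be used), so C = brown.
Among the 7 still-open variables, black fits only H (and all 7 values in {black, blue, grey, pink, purple, red, teal} must be used), so H = black.
Among the 6 still-open variables, teal fits only D (and all 6 values in {blue, grey, pink, purple, red, teal} must be used), so D = teal.
Among the 5 still-open variables, red fits only G (and all 5 values in {blue, grey, pink, purple, red} must be used), so G = red.

red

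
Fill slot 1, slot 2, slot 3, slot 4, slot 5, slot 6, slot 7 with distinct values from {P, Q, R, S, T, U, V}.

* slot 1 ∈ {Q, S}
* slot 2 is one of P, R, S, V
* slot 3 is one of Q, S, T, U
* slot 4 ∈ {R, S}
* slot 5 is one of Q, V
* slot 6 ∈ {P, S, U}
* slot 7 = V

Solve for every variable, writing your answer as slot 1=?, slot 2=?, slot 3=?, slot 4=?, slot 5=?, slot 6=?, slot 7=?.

slot 7's domain is down to {V}, so slot 7 = V. Remove V from slot 2, slot 5.
That leaves slot 5 = Q. Strike Q from slot 1, slot 3.
slot 1's domain is down to {S}, so slot 1 = S. Eliminate S elsewhere: slot 2, slot 3, slot 4, slot 6.
slot 4 must be R (only option left). So slot 2 can't be R.
That leaves slot 2 = P. Remove P from slot 6.
slot 6 must be U (only option left). Eliminate U elsewhere: slot 3.
That leaves slot 3 = T.

slot 1=S, slot 2=P, slot 3=T, slot 4=R, slot 5=Q, slot 6=U, slot 7=V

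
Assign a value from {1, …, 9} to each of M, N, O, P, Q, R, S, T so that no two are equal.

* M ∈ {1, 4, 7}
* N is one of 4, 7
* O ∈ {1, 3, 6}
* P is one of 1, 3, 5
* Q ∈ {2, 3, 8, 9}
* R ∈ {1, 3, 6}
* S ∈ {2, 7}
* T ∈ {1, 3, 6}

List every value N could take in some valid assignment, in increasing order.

The 3 variables O, R, T are confined to {1, 3, 6}, which locks those values in; drop them from M, P, Q.
P has just one choice, so P = 5.
M and N between them cover only {4, 7} — a naked pair. Remove those values from S.
S must be 2 (only option left). Remove 2 from Q.
No further eliminations apply; N can still be any of 4, 7.

4, 7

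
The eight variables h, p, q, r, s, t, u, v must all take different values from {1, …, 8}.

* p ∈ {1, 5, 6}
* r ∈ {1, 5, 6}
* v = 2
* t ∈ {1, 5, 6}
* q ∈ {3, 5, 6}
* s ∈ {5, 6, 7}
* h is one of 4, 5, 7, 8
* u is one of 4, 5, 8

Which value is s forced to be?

7

v has just one choice, so v = 2.
The 7 still-open variables together cover exactly {1, 3, 4, 5, 6, 7, 8} — 7 values for 7 variables — and 3 appears only in q's list, so q = 3.
The 3 variables p, r, t are confined to {1, 5, 6}, which locks those values in; drop them from h, s, u.
So s = 7.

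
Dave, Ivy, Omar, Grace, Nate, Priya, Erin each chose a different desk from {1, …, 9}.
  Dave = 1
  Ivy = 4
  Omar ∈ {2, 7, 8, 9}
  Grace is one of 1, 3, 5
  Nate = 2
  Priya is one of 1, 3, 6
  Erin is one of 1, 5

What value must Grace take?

3

Dave must be 1 (only option left). So Grace, Priya, Erin can't be 1.
Ivy must be 4 (only option left).
Nate's domain is down to {2}, so Nate = 2. So Omar can't be 2.
Erin's domain is down to {5}, so Erin = 5. Eliminate 5 elsewhere: Grace.
So Grace = 3.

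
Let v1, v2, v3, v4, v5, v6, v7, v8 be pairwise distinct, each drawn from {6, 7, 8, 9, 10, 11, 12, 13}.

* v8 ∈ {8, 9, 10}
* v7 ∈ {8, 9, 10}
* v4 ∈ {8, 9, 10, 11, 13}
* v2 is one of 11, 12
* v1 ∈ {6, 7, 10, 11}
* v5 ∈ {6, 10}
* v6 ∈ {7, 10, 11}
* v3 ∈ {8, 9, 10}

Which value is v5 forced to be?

6

Among the 8 variables, 12 fits only v2 (and all 8 values in {6, 7, 8, 9, 10, 11, 12, 13} must be used), so v2 = 12.
Among the 7 still-open variables, 13 fits only v4 (and all 7 values in {6, 7, 8, 9, 10, 11, 13} must be used), so v4 = 13.
v3, v7, v8 share exactly the 3 values {8, 9, 10}; by pigeonhole those values go to them, so strike 8, 9, 10 from v1, v5, v6.
So v5 = 6.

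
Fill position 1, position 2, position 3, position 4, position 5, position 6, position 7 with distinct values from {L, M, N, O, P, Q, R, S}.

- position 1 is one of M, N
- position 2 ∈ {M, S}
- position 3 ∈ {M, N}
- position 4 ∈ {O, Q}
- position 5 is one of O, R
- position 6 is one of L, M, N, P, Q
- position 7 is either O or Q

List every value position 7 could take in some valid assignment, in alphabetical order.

The 2 variables position 1 and position 3 are confined to {M, N}, which locks those values in; drop them from position 2, position 6.
That leaves position 2 = S.
position 4 and position 7 between them cover only {O, Q} — a naked pair. Remove those values from position 5, position 6.
position 5 has just one choice, so position 5 = R.
No further eliminations apply; position 7 can still be any of O, Q.

O, Q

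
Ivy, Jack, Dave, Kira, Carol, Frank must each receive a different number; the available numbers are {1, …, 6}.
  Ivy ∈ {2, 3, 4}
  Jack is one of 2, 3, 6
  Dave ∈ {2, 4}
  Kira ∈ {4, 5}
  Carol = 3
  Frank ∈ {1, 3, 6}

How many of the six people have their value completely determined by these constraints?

4

Carol's domain is down to {3}, so Carol = 3. Strike 3 from Ivy, Jack, Frank.
Among the 5 still-open variables, 1 fits only Frank (and all 5 values in {1, 2, 4, 5, 6} must be used), so Frank = 1.
The 4 still-open variables together cover exactly {2, 4, 5, 6} — 4 values for 4 variables — and 5 appears only in Kira's list, so Kira = 5.
Among the 3 still-open variables, 6 fits only Jack (and all 3 values in {2, 4, 6} must be used), so Jack = 6.
Determined: Jack=6, Kira=5, Carol=3, Frank=1. The other people each still have more than one consistent value. That makes 4.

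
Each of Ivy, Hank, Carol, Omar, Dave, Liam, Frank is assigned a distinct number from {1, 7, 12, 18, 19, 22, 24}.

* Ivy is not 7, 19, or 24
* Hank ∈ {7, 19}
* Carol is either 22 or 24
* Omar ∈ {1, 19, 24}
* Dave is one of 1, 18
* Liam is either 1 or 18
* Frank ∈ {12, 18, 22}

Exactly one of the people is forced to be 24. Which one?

The 7 variables together cover exactly {1, 7, 12, 18, 19, 22, 24} — 7 values for 7 variables — and 7 appears only in Hank's list, so Hank = 7.
The 6 still-open variables draw from only 6 values {1, 12, 18, 19, 22, 24}, so each is used; only Omar can be 19, hence Omar = 19.
Among the 5 still-open variables, 24 fits only Carol (and all 5 values in {1, 12, 18, 22, 24} must be used), so Carol = 24.

Carol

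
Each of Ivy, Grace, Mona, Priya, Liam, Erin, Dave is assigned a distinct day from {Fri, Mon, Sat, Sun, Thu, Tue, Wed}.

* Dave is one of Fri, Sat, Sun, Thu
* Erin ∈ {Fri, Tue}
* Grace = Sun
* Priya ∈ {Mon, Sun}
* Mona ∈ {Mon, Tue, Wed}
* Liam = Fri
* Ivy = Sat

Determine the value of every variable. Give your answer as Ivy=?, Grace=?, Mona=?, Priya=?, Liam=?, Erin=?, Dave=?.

Ivy=Sat, Grace=Sun, Mona=Wed, Priya=Mon, Liam=Fri, Erin=Tue, Dave=Thu

Ivy's domain is down to {Sat}, so Ivy = Sat. Remove Sat from Dave.
Grace must be Sun (only option left). Strike Sun from Priya, Dave.
Priya's domain is down to {Mon}, so Priya = Mon. So Mona can't be Mon.
Liam's domain is down to {Fri}, so Liam = Fri. So Erin, Dave can't be Fri.
Erin must be Tue (only option left). Strike Tue from Mona.
Dave's domain is down to {Thu}, so Dave = Thu.
Mona's domain is down to {Wed}, so Mona = Wed.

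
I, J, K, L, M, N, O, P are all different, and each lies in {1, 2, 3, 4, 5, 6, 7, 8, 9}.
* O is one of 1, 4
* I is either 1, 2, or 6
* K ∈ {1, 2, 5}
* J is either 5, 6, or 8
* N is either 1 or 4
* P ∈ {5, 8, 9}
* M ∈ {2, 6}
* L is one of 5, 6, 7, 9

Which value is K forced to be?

The 8 variables draw from only 8 values {1, 2, 4, 5, 6, 7, 8, 9}, so each is used; only L can be 7, hence L = 7.
Among the 7 still-open variables, 9 fits only P (and all 7 values in {1, 2, 4, 5, 6, 8, 9} must be used), so P = 9.
The 6 still-open variables draw from only 6 values {1, 2, 4, 5, 6, 8}, so each is used; only J can be 8, hence J = 8.
Among the 5 still-open variables, 5 fits only K (and all 5 values in {1, 2, 4, 5, 6} must be used), so K = 5.

5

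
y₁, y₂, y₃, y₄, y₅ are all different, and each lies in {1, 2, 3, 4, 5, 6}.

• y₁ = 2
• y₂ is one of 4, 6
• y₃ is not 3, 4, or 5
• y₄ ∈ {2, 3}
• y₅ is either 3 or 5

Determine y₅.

5

y₁ must be 2 (only option left). Eliminate 2 elsewhere: y₃, y₄.
y₄'s domain is down to {3}, so y₄ = 3. So y₅ can't be 3.
So y₅ = 5.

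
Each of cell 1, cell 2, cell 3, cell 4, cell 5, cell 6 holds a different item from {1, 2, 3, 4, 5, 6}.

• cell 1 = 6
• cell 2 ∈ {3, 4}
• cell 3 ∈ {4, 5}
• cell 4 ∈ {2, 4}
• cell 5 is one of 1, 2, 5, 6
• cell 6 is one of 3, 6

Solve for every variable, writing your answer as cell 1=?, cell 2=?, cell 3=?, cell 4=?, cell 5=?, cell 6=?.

cell 1=6, cell 2=4, cell 3=5, cell 4=2, cell 5=1, cell 6=3

cell 1's domain is down to {6}, so cell 1 = 6. Eliminate 6 elsewhere: cell 5, cell 6.
cell 6 must be 3 (only option left). Remove 3 from cell 2.
That leaves cell 2 = 4. Strike 4 from cell 3, cell 4.
cell 3 has just one choice, so cell 3 = 5. So cell 5 can't be 5.
cell 4 has just one choice, so cell 4 = 2. Eliminate 2 elsewhere: cell 5.
That leaves cell 5 = 1.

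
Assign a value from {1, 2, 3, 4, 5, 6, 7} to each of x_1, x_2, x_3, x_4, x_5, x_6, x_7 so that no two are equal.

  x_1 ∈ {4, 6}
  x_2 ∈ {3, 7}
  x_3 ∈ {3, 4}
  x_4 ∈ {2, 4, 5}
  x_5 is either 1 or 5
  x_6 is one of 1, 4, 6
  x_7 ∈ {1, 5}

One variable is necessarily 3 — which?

x_3

Among the 7 variables, 2 fits only x_4 (and all 7 values in {1, 2, 3, 4, 5, 6, 7} must be used), so x_4 = 2.
The 6 still-open variables together cover exactly {1, 3, 4, 5, 6, 7} — 6 values for 6 variables — and 7 appears only in x_2's list, so x_2 = 7.
The 5 still-open variables together cover exactly {1, 3, 4, 5, 6} — 5 values for 5 variables — and 3 appears only in x_3's list, so x_3 = 3.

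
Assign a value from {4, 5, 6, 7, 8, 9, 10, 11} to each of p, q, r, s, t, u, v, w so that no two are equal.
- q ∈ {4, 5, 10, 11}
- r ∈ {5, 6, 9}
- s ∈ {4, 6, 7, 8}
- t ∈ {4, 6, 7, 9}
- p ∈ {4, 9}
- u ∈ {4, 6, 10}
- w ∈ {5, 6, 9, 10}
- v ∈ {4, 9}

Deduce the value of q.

The 8 variables together cover exactly {4, 5, 6, 7, 8, 9, 10, 11} — 8 values for 8 variables — and 8 appears only in s's list, so s = 8.
The 7 still-open variables draw from only 7 values {4, 5, 6, 7, 9, 10, 11}, so each is used; only t can be 7, hence t = 7.
The 6 still-open variables draw from only 6 values {4, 5, 6, 9, 10, 11}, so each is used; only q can be 11, hence q = 11.

11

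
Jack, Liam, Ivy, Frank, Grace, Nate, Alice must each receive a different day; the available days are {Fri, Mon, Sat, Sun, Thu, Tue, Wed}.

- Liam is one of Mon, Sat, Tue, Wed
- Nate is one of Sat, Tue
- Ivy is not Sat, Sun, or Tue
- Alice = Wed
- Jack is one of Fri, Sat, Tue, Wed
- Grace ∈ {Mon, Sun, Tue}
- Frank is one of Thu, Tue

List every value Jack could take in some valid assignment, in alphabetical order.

Alice must be Wed (only option left). Strike Wed from Jack, Liam, Ivy.
The 6 still-open variables draw from only 6 values {Fri, Mon, Sat, Sun, Thu, Tue}, so each is used; only Grace can be Sun, hence Grace = Sun.
No further eliminations apply; Jack can still be any of Fri, Sat, Tue.

Fri, Sat, Tue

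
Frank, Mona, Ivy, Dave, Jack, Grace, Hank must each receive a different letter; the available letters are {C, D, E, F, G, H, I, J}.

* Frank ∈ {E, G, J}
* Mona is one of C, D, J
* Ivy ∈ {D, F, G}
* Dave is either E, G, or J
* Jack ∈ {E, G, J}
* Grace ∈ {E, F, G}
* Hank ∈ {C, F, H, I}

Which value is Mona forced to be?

C

Frank, Dave, Jack share exactly the 3 values {E, G, J}; by pigeonhole those values go to them, so strike E, G, J from Mona, Ivy, Grace.
Grace's domain is down to {F}, so Grace = F. Eliminate F elsewhere: Ivy, Hank.
Ivy must be D (only option left). Eliminate D elsewhere: Mona.
So Mona = C.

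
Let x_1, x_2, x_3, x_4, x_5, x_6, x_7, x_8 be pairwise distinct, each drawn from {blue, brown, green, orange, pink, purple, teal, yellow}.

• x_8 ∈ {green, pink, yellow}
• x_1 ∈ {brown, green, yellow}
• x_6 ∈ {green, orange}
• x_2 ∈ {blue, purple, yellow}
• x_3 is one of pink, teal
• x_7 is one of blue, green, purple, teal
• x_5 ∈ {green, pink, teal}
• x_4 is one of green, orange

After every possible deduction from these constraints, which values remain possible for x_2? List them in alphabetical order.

The 8 variables together cover exactly {blue, brown, green, orange, pink, purple, teal, yellow} — 8 values for 8 variables — and brown appears only in x_1's list, so x_1 = brown.
x_4 and x_6 between them cover only {green, orange} — a naked pair. Remove those values from x_5, x_7, x_8.
x_3 and x_5 share exactly the 2 values {pink, teal}; by pigeonhole those values go to them, so strike pink, teal from x_7, x_8.
x_8's domain is down to {yellow}, so x_8 = yellow. Strike yellow from x_2.
No further eliminations apply; x_2 can still be any of blue, purple.

blue, purple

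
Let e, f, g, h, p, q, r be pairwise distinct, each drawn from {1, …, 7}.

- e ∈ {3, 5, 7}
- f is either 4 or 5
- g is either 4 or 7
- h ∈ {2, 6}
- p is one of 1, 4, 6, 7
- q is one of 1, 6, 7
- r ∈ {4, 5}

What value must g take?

The 7 variables together cover exactly {1, 2, 3, 4, 5, 6, 7} — 7 values for 7 variables — and 2 appears only in h's list, so h = 2.
The 6 still-open variables together cover exactly {1, 3, 4, 5, 6, 7} — 6 values for 6 variables — and 3 appears only in e's list, so e = 3.
f and r between them cover only {4, 5} — a naked pair. Remove those values from g, p.
So g = 7.

7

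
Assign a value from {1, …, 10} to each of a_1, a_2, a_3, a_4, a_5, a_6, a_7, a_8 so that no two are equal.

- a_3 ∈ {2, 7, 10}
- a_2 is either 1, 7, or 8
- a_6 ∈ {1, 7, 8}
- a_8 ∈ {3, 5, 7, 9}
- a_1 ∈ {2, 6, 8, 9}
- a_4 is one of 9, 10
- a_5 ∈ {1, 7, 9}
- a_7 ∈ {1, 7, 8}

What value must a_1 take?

6

The 3 variables a_2, a_6, a_7 are confined to {1, 7, 8}, which locks those values in; drop them from a_1, a_3, a_5, a_8.
a_5's domain is down to {9}, so a_5 = 9. Strike 9 from a_1, a_4, a_8.
a_4's domain is down to {10}, so a_4 = 10. Remove 10 from a_3.
a_3 must be 2 (only option left). Remove 2 from a_1.
So a_1 = 6.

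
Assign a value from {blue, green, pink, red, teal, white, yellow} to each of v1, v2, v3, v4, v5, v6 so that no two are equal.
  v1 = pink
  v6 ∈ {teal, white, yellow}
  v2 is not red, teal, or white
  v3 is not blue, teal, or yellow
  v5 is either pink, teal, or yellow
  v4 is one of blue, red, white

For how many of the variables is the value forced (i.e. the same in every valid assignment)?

1

v1's domain is down to {pink}, so v1 = pink. Remove pink from v2, v3, v5.
Determined: v1=pink. The other variables each still have more than one consistent value. That makes 1.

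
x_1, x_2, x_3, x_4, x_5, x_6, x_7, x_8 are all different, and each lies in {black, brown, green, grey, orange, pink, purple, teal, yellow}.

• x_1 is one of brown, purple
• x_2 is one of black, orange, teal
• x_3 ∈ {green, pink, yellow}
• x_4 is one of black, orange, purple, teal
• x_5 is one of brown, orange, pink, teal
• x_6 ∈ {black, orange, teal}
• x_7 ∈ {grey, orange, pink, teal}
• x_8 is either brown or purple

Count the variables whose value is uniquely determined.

The 2 variables x_1 and x_8 are confined to {brown, purple}, which locks those values in; drop them from x_4, x_5.
The 3 variables x_2, x_4, x_6 are confined to {black, orange, teal}, which locks those values in; drop them from x_5, x_7.
x_5 must be pink (only option left). Eliminate pink elsewhere: x_3, x_7.
x_7 has just one choice, so x_7 = grey.
Determined: x_5=pink, x_7=grey. The other variables each still have more than one consistent value. That makes 2.

2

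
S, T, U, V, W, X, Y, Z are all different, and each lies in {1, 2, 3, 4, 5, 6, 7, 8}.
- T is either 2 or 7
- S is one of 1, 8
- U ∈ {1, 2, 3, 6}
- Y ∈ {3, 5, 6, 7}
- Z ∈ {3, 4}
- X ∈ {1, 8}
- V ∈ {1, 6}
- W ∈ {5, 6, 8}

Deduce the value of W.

5

Among the 8 variables, 4 fits only Z (and all 8 values in {1, 2, 3, 4, 5, 6, 7, 8} must be used), so Z = 4.
S and X share exactly the 2 values {1, 8}; by pigeonhole those values go to them, so strike 1, 8 from U, V, W.
V must be 6 (only option left). Strike 6 from U, W, Y.
So W = 5.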